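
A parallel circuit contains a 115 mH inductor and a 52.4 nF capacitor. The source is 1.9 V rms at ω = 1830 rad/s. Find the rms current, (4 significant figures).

8.846 mA

X_L = ωL = 210.5 Ω
X_C = 1/(ωC) = 10430 Ω
Parallel: admittances add. Y = 1/(jωL) + jωC
Y = (0 − j0.004656) S
|Y| = 0.004656 S → |Z| = 1/|Y| = 214.8 Ω, ∠Z = −∠Y = 90.00°
I = V/|Z| = 1.9/214.8 = 8.846 mA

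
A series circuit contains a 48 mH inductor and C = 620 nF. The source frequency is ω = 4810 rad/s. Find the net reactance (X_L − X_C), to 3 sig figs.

X_L = ωL = 231 Ω
X_C = 1/(ωC) = 335 Ω
X = 231 − 335 = -104 Ω

-104 Ω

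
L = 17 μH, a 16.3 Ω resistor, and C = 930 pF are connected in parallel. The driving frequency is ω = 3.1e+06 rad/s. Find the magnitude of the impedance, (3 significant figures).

15.8 Ω

X_L = ωL = 52.7 Ω
X_C = 1/(ωC) = 347 Ω
Parallel: admittances add. Y = 1/R + 1/(jωL) + jωC
Y = (0.0613 − j0.0161) S
|Y| = 0.0634 S → |Z| = 1/|Y| = 15.8 Ω, ∠Z = −∠Y = 14.7°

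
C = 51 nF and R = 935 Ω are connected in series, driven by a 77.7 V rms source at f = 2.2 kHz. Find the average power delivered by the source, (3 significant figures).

ω = 2πf = 13820 rad/s
X_C = 1/(ωC) = 1420 Ω
Z = 935 − j1420 Ω
|Z| = √(935² + 1420²) = 1700 Ω
∠Z = arctan(-1420/935) = -56.6°
I = V/|Z| = 45.7 mA
P = VI cos φ = 77.7 × 0.0457 × cos(-56.6°) = 1.96 W

1.96 W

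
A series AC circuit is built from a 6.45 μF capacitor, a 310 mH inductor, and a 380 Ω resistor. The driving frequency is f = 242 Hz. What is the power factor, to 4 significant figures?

ω = 2πf = 1521 rad/s
X_L = ωL = 471.4 Ω
X_C = 1/(ωC) = 102.0 Ω
Net reactance X = X_L − X_C = 369.4 Ω
Z = 380.0 + j369.4 Ω
|Z| = √(380.0² + 369.4²) = 530.0 Ω
∠Z = arctan(369.4/380.0) = 44.19°
cos φ = cos(44.19°) = 0.7170

0.7170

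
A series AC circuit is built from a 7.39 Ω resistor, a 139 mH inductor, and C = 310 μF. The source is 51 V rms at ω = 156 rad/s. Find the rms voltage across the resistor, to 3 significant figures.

X_L = ωL = 21.7 Ω
X_C = 1/(ωC) = 20.7 Ω
Net reactance X = X_L − X_C = 1.01 Ω
Z = 7.39 + j1.01 Ω
|Z| = √(7.39² + 1.01²) = 7.46 Ω
I = V/|Z| = 6.84 A
V_R = I·|Z_R| = 6.84 × 7.39 = 50.5 V

50.5 V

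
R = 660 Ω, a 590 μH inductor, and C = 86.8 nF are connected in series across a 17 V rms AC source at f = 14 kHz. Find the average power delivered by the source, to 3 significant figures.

ω = 2πf = 87960 rad/s
X_L = ωL = 51.9 Ω
X_C = 1/(ωC) = 131 Ω
Net reactance X = X_L − X_C = -79.1 Ω
Z = 660 − j79.1 Ω
|Z| = √(660² + 79.1²) = 665 Ω
∠Z = arctan(-79.1/660) = -6.83°
I = V/|Z| = 25.6 mA
P = VI cos φ = 17 × 0.0256 × cos(-6.83°) = 432 mW

432 mW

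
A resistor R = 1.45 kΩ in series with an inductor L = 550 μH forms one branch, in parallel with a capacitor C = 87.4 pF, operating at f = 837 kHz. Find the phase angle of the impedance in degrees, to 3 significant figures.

-52.9°

ω = 2πf = 5.259e+06 rad/s
X_L = ωL = 2890 Ω
X_C = 1/(ωC) = 2180 Ω
Branch 1 (R+jX_L): Z₁ = 1450 + j2890 Ω, |Z₁| = 3240 Ω
Branch 2 (−jX_C): Z₂ = −j2180 Ω
Parallel: Z = Z₁Z₂/(Z₁+Z₂), |Z| = 4350 Ω, ∠Z = -52.9°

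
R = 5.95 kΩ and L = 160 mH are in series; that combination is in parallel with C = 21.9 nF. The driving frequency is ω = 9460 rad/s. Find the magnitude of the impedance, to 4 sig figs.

X_L = ωL = 1514 Ω
X_C = 1/(ωC) = 4827 Ω
Branch 1 (R+jX_L): Z₁ = 5950 + j1514 Ω, |Z₁| = 6140 Ω
Branch 2 (−jX_C): Z₂ = −j4827 Ω
Parallel: Z = Z₁Z₂/(Z₁+Z₂), |Z| = 4351 Ω, ∠Z = -46.62°

4351 Ω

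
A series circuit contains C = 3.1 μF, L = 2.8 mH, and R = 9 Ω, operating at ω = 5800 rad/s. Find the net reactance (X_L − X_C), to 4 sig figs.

X_L = ωL = 16.24 Ω
X_C = 1/(ωC) = 55.62 Ω
X = 16.24 − 55.62 = -39.38 Ω

-39.38 Ω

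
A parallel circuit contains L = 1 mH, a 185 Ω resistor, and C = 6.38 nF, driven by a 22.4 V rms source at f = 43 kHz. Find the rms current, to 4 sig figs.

ω = 2πf = 270200 rad/s
X_L = ωL = 270.2 Ω
X_C = 1/(ωC) = 580.1 Ω
Parallel: admittances add. Y = 1/R + 1/(jωL) + jωC
Y = (0.005405 − j0.001978) S
|Y| = 0.005756 S → |Z| = 1/|Y| = 173.7 Ω, ∠Z = −∠Y = 20.09°
I = V/|Z| = 22.4/173.7 = 128.9 mA

128.9 mA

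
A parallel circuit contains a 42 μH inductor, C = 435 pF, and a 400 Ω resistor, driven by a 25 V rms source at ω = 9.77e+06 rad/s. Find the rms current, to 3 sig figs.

X_L = ωL = 410 Ω
X_C = 1/(ωC) = 235 Ω
Parallel: admittances add. Y = 1/R + 1/(jωL) + jωC
Y = (0.00250 + j0.00181) S
|Y| = 0.00309 S → |Z| = 1/|Y| = 324 Ω, ∠Z = −∠Y = -35.9°
I = V/|Z| = 25/324 = 77.2 mA

77.2 mA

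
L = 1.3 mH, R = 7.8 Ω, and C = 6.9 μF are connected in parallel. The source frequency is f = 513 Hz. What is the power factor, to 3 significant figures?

ω = 2πf = 3223 rad/s
X_L = ωL = 4.19 Ω
X_C = 1/(ωC) = 45.0 Ω
Parallel: admittances add. Y = 1/R + 1/(jωL) + jωC
Y = (0.128 − j0.216) S
|Y| = 0.252 S → |Z| = 1/|Y| = 3.98 Ω, ∠Z = −∠Y = 59.4°
cos φ = cos(59.4°) = 0.510

0.510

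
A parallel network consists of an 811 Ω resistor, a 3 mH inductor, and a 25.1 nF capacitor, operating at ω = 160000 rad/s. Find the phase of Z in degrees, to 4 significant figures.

X_L = ωL = 480.0 Ω
X_C = 1/(ωC) = 249.0 Ω
Parallel: admittances add. Y = 1/R + 1/(jωL) + jωC
Y = (0.001233 + j0.001933) S
|Y| = 0.002293 S → |Z| = 1/|Y| = 436.2 Ω, ∠Z = −∠Y = -57.46°

-57.46°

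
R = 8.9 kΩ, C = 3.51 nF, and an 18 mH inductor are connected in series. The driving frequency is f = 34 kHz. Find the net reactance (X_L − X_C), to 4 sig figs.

2512 Ω

ω = 2πf = 213600 rad/s
X_L = ωL = 3845 Ω
X_C = 1/(ωC) = 1334 Ω
X = 3845 − 1334 = 2512 Ω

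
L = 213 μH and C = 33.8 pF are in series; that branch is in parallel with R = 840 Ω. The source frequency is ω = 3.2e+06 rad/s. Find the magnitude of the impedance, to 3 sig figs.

836 Ω

X_L = ωL = 682 Ω
X_C = 1/(ωC) = 9250 Ω
Branch 1: Z₁ = R = 840 Ω
Branch 2 (series LC): Z₂ = j(X_L − X_C) = −j8560 Ω
Parallel: Z = Z₁Z₂/(Z₁+Z₂), |Z| = 836 Ω, ∠Z = -5.60°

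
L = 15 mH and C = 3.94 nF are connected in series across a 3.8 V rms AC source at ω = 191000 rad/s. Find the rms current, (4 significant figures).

2.474 mA

X_L = ωL = 2865 Ω
X_C = 1/(ωC) = 1329 Ω
Net reactance X = X_L − X_C = 1536 Ω
Z = j1536 Ω
|Z| = √(0² + 1536²) = 1536 Ω
I = V/|Z| = 3.8/1536 = 2.474 mA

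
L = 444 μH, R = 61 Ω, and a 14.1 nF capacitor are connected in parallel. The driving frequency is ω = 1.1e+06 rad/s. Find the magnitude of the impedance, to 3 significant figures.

47.1 Ω

X_L = ωL = 488 Ω
X_C = 1/(ωC) = 64.5 Ω
Parallel: admittances add. Y = 1/R + 1/(jωL) + jωC
Y = (0.0164 + j0.0135) S
|Y| = 0.0212 S → |Z| = 1/|Y| = 47.1 Ω, ∠Z = −∠Y = -39.4°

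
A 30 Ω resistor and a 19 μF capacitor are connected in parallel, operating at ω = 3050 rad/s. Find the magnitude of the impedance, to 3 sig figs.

15.0 Ω

X_C = 1/(ωC) = 17.3 Ω
Parallel: admittances add. Y = 1/R + jωC
Y = (0.0333 + j0.0580) S
|Y| = 0.0669 S → |Z| = 1/|Y| = 15.0 Ω, ∠Z = −∠Y = -60.1°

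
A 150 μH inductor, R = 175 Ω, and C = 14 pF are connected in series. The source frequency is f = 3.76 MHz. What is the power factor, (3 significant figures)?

0.319

ω = 2πf = 2.362e+07 rad/s
X_L = ωL = 3540 Ω
X_C = 1/(ωC) = 3020 Ω
Net reactance X = X_L − X_C = 520 Ω
Z = 175 + j520 Ω
|Z| = √(175² + 520²) = 549 Ω
∠Z = arctan(520/175) = 71.4°
cos φ = cos(71.4°) = 0.319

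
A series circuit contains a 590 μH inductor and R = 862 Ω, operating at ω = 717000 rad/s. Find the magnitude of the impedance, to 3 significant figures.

X_L = ωL = 423 Ω
Z = 862 + j423 Ω
|Z| = √(862² + 423²) = 960 Ω

960 Ω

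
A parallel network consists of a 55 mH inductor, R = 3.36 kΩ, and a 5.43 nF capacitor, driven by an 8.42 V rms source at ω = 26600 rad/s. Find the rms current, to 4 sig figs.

5.185 mA

X_L = ωL = 1463 Ω
X_C = 1/(ωC) = 6923 Ω
Parallel: admittances add. Y = 1/R + 1/(jωL) + jωC
Y = (0.0002976 − j0.0005391) S
|Y| = 0.0006158 S → |Z| = 1/|Y| = 1624 Ω, ∠Z = −∠Y = 61.10°
I = V/|Z| = 8.42/1624 = 5.185 mA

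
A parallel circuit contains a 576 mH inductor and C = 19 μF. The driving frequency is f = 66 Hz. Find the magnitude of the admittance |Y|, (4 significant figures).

ω = 2πf = 414.7 rad/s
X_L = ωL = 238.9 Ω
X_C = 1/(ωC) = 126.9 Ω
Parallel: admittances add. Y = 1/(jωL) + jωC
Y = (0 + j0.003693) S
|Y| = 0.003693 S → |Z| = 1/|Y| = 270.8 Ω, ∠Z = −∠Y = -90.00°

3.693 mS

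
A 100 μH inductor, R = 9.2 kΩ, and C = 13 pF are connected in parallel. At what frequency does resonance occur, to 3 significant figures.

4.41 MHz

ω₀ = 1/√(LC) = 1/√(0.0001 × 1.3e-11) = 2.774e+07 rad/s
f₀ = ω₀/(2π) = 4.41 MHz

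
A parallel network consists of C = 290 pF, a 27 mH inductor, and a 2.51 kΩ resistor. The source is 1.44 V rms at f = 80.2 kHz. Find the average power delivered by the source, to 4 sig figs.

826.1 μW

ω = 2πf = 503900 rad/s
X_L = ωL = 13610 Ω
X_C = 1/(ωC) = 6843 Ω
Parallel: admittances add. Y = 1/R + 1/(jωL) + jωC
Y = (0.0003984 + j7.264e-05) S
|Y| = 0.0004050 S → |Z| = 1/|Y| = 2469 Ω, ∠Z = −∠Y = -10.33°
I = V/|Z| = 583.2 μA
P = VI cos φ = 1.44 × 0.0005832 × cos(-10.33°) = 826.1 μW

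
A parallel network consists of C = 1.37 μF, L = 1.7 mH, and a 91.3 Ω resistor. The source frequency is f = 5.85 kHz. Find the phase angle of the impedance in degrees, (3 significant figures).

ω = 2πf = 36760 rad/s
X_L = ωL = 62.5 Ω
X_C = 1/(ωC) = 19.9 Ω
Parallel: admittances add. Y = 1/R + 1/(jωL) + jωC
Y = (0.0110 + j0.0344) S
|Y| = 0.0361 S → |Z| = 1/|Y| = 27.7 Ω, ∠Z = −∠Y = -72.3°

-72.3°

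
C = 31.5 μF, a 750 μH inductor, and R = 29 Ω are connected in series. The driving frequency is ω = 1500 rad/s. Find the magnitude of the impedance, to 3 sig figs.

X_L = ωL = 1.12 Ω
X_C = 1/(ωC) = 21.2 Ω
Net reactance X = X_L − X_C = -20.0 Ω
Z = 29.0 − j20.0 Ω
|Z| = √(29.0² + 20.0²) = 35.2 Ω

35.2 Ω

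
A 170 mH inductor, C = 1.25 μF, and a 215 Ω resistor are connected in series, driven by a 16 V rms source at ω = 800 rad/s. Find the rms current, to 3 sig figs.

X_L = ωL = 136 Ω
X_C = 1/(ωC) = 1000 Ω
Net reactance X = X_L − X_C = -864 Ω
Z = 215 − j864 Ω
|Z| = √(215² + 864²) = 890 Ω
I = V/|Z| = 16/890 = 18.0 mA

18.0 mA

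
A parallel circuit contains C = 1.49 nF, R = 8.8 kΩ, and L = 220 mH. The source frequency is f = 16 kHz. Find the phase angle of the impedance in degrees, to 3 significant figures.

ω = 2πf = 100500 rad/s
X_L = ωL = 22100 Ω
X_C = 1/(ωC) = 6680 Ω
Parallel: admittances add. Y = 1/R + 1/(jωL) + jωC
Y = (0.000114 + j0.000105) S
|Y| = 0.000154 S → |Z| = 1/|Y| = 6480 Ω, ∠Z = −∠Y = -42.6°

-42.6°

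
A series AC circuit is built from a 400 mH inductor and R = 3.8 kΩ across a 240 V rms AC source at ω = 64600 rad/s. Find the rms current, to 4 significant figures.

9.189 mA

X_L = ωL = 25840 Ω
Z = 3800 + j25840 Ω
|Z| = √(3800² + 25840²) = 26120 Ω
I = V/|Z| = 240/26120 = 9.189 mA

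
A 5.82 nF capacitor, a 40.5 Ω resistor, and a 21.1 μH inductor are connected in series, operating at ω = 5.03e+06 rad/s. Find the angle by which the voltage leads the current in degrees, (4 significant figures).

60.63°

X_L = ωL = 106.1 Ω
X_C = 1/(ωC) = 34.16 Ω
Net reactance X = X_L − X_C = 71.97 Ω
Z = 40.50 + j71.97 Ω
|Z| = √(40.50² + 71.97²) = 82.59 Ω
∠Z = arctan(71.97/40.50) = 60.63°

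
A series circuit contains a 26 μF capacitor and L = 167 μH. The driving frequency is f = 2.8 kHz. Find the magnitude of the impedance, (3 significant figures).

0.752 Ω

ω = 2πf = 17590 rad/s
X_L = ωL = 2.94 Ω
X_C = 1/(ωC) = 2.19 Ω
Net reactance X = X_L − X_C = 0.752 Ω
Z = j0.752 Ω
|Z| = √(0² + 0.752²) = 0.752 Ω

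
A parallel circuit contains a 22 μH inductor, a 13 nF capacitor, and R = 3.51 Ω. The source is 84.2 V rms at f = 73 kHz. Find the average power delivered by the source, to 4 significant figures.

2.020 kW

ω = 2πf = 458700 rad/s
X_L = ωL = 10.09 Ω
X_C = 1/(ωC) = 167.7 Ω
Parallel: admittances add. Y = 1/R + 1/(jωL) + jωC
Y = (0.2849 − j0.09314) S
|Y| = 0.2997 S → |Z| = 1/|Y| = 3.336 Ω, ∠Z = −∠Y = 18.10°
I = V/|Z| = 25.24 A
P = VI cos φ = 84.2 × 25.24 × cos(18.10°) = 2.020 kW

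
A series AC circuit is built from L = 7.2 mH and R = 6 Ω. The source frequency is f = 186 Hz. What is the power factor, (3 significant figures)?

ω = 2πf = 1169 rad/s
X_L = ωL = 8.41 Ω
Z = 6.00 + j8.41 Ω
|Z| = √(6.00² + 8.41²) = 10.3 Ω
∠Z = arctan(8.41/6.00) = 54.5°
cos φ = cos(54.5°) = 0.581

0.581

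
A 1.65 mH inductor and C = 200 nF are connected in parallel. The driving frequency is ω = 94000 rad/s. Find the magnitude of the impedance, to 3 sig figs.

81.0 Ω

X_L = ωL = 155 Ω
X_C = 1/(ωC) = 53.2 Ω
Parallel: admittances add. Y = 1/(jωL) + jωC
Y = (0 + j0.0124) S
|Y| = 0.0124 S → |Z| = 1/|Y| = 81.0 Ω, ∠Z = −∠Y = -90.0°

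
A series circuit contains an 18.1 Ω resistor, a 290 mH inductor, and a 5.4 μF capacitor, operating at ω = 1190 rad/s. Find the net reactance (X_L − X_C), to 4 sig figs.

189.5 Ω

X_L = ωL = 345.1 Ω
X_C = 1/(ωC) = 155.6 Ω
X = 345.1 − 155.6 = 189.5 Ω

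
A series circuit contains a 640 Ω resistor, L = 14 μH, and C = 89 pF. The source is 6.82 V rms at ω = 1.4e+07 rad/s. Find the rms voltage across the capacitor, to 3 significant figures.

X_L = ωL = 196 Ω
X_C = 1/(ωC) = 803 Ω
Net reactance X = X_L − X_C = -607 Ω
Z = 640 − j607 Ω
|Z| = √(640² + 607²) = 882 Ω
I = V/|Z| = 7.73 mA
V_C = I·|Z_C| = 0.00773 × 803 = 6.21 V

6.21 V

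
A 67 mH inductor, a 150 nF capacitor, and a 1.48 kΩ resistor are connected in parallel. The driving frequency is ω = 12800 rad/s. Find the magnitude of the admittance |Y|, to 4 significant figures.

1.012 mS

X_L = ωL = 857.6 Ω
X_C = 1/(ωC) = 520.8 Ω
Parallel: admittances add. Y = 1/R + 1/(jωL) + jωC
Y = (0.0006757 + j0.0007540) S
|Y| = 0.001012 S → |Z| = 1/|Y| = 987.7 Ω, ∠Z = −∠Y = -48.13°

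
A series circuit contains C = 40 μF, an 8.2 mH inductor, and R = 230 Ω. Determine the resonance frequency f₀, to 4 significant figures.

277.9 Hz

ω₀ = 1/√(LC) = 1/√(0.0082 × 4e-05) = 1746 rad/s
f₀ = ω₀/(2π) = 277.9 Hz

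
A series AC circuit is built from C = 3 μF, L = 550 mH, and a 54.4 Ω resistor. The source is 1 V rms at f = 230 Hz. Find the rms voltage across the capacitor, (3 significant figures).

ω = 2πf = 1445 rad/s
X_L = ωL = 795 Ω
X_C = 1/(ωC) = 231 Ω
Net reactance X = X_L − X_C = 564 Ω
Z = 54.4 + j564 Ω
|Z| = √(54.4² + 564²) = 567 Ω
I = V/|Z| = 1.76 mA
V_C = I·|Z_C| = 0.00176 × 231 = 0.407 V

0.407 V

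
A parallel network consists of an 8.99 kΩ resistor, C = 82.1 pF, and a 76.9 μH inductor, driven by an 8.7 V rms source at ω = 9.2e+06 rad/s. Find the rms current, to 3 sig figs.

X_L = ωL = 707 Ω
X_C = 1/(ωC) = 1320 Ω
Parallel: admittances add. Y = 1/R + 1/(jωL) + jωC
Y = (0.000111 − j0.000658) S
|Y| = 0.000667 S → |Z| = 1/|Y| = 1500 Ω, ∠Z = −∠Y = 80.4°
I = V/|Z| = 8.7/1500 = 5.81 mA

5.81 mA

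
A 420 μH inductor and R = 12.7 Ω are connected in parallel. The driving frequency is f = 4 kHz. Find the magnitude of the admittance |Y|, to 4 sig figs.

123.2 mS

ω = 2πf = 25130 rad/s
X_L = ωL = 10.56 Ω
Parallel: admittances add. Y = 1/R + 1/(jωL)
Y = (0.07874 − j0.09474) S
|Y| = 0.1232 S → |Z| = 1/|Y| = 8.118 Ω, ∠Z = −∠Y = 50.27°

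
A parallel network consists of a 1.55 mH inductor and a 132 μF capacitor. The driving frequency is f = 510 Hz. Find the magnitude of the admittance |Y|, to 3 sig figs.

ω = 2πf = 3204 rad/s
X_L = ωL = 4.97 Ω
X_C = 1/(ωC) = 2.36 Ω
Parallel: admittances add. Y = 1/(jωL) + jωC
Y = (0 + j0.222) S
|Y| = 0.222 S → |Z| = 1/|Y| = 4.51 Ω, ∠Z = −∠Y = -90.0°

222 mS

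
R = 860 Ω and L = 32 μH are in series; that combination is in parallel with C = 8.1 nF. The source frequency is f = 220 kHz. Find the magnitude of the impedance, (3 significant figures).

89.3 Ω

ω = 2πf = 1.382e+06 rad/s
X_L = ωL = 44.2 Ω
X_C = 1/(ωC) = 89.3 Ω
Branch 1 (R+jX_L): Z₁ = 860 + j44.2 Ω, |Z₁| = 861 Ω
Branch 2 (−jX_C): Z₂ = −j89.3 Ω
Parallel: Z = Z₁Z₂/(Z₁+Z₂), |Z| = 89.3 Ω, ∠Z = -84.1°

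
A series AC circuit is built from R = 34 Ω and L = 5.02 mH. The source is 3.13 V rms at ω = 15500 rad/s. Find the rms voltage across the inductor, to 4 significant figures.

X_L = ωL = 77.81 Ω
Z = 34.00 + j77.81 Ω
|Z| = √(34.00² + 77.81²) = 84.91 Ω
I = V/|Z| = 36.86 mA
V_L = I·|Z_L| = 0.03686 × 77.81 = 2.868 V

2.868 V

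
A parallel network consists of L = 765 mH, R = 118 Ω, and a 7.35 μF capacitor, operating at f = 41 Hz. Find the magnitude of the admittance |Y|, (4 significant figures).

ω = 2πf = 257.6 rad/s
X_L = ωL = 197.1 Ω
X_C = 1/(ωC) = 528.1 Ω
Parallel: admittances add. Y = 1/R + 1/(jωL) + jωC
Y = (0.008475 − j0.003181) S
|Y| = 0.009052 S → |Z| = 1/|Y| = 110.5 Ω, ∠Z = −∠Y = 20.57°

9.052 mS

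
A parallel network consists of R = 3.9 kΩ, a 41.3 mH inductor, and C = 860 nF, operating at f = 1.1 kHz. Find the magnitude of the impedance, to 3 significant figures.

407 Ω

ω = 2πf = 6912 rad/s
X_L = ωL = 285 Ω
X_C = 1/(ωC) = 168 Ω
Parallel: admittances add. Y = 1/R + 1/(jωL) + jωC
Y = (0.000256 + j0.00244) S
|Y| = 0.00245 S → |Z| = 1/|Y| = 407 Ω, ∠Z = −∠Y = -84.0°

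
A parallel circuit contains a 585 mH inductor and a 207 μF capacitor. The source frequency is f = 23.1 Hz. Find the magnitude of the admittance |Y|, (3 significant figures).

ω = 2πf = 145.1 rad/s
X_L = ωL = 84.9 Ω
X_C = 1/(ωC) = 33.3 Ω
Parallel: admittances add. Y = 1/(jωL) + jωC
Y = (0 + j0.0183) S
|Y| = 0.0183 S → |Z| = 1/|Y| = 54.7 Ω, ∠Z = −∠Y = -90.0°

18.3 mS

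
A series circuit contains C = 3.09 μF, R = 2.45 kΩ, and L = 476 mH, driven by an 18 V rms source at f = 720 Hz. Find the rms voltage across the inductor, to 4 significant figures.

ω = 2πf = 4524 rad/s
X_L = ωL = 2153 Ω
X_C = 1/(ωC) = 71.54 Ω
Net reactance X = X_L − X_C = 2082 Ω
Z = 2450 + j2082 Ω
|Z| = √(2450² + 2082²) = 3215 Ω
I = V/|Z| = 5.599 mA
V_L = I·|Z_L| = 0.005599 × 2153 = 12.06 V

12.06 V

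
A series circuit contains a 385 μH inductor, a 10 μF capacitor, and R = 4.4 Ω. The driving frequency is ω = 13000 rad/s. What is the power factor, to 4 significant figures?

0.8534

X_L = ωL = 5.005 Ω
X_C = 1/(ωC) = 7.692 Ω
Net reactance X = X_L − X_C = -2.687 Ω
Z = 4.400 − j2.687 Ω
|Z| = √(4.400² + 2.687²) = 5.156 Ω
∠Z = arctan(-2.687/4.400) = -31.41°
cos φ = cos(-31.41°) = 0.8534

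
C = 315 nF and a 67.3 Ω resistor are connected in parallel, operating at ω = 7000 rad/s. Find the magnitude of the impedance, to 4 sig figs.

66.57 Ω

X_C = 1/(ωC) = 453.5 Ω
Parallel: admittances add. Y = 1/R + jωC
Y = (0.01486 + j0.002205) S
|Y| = 0.01502 S → |Z| = 1/|Y| = 66.57 Ω, ∠Z = −∠Y = -8.441°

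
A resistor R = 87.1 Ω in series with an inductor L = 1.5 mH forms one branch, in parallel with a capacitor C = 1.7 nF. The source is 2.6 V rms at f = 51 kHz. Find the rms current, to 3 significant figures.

3.94 mA

ω = 2πf = 320400 rad/s
X_L = ωL = 481 Ω
X_C = 1/(ωC) = 1840 Ω
Branch 1 (R+jX_L): Z₁ = 87.1 + j481 Ω, |Z₁| = 488 Ω
Branch 2 (−jX_C): Z₂ = −j1840 Ω
Parallel: Z = Z₁Z₂/(Z₁+Z₂), |Z| = 660 Ω, ∠Z = 76.1°
I = V/|Z| = 2.6/660 = 3.94 mA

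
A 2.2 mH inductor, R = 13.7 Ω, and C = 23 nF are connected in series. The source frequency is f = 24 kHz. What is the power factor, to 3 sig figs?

ω = 2πf = 150800 rad/s
X_L = ωL = 332 Ω
X_C = 1/(ωC) = 288 Ω
Net reactance X = X_L − X_C = 43.4 Ω
Z = 13.7 + j43.4 Ω
|Z| = √(13.7² + 43.4²) = 45.5 Ω
∠Z = arctan(43.4/13.7) = 72.5°
cos φ = cos(72.5°) = 0.301

0.301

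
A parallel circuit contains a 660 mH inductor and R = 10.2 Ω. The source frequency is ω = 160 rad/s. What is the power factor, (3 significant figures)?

X_L = ωL = 106 Ω
Parallel: admittances add. Y = 1/R + 1/(jωL)
Y = (0.0980 − j0.00947) S
|Y| = 0.0985 S → |Z| = 1/|Y| = 10.2 Ω, ∠Z = −∠Y = 5.52°
cos φ = cos(5.52°) = 0.995

0.995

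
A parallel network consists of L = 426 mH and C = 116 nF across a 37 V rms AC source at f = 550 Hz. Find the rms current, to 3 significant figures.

10.3 mA

ω = 2πf = 3456 rad/s
X_L = ωL = 1470 Ω
X_C = 1/(ωC) = 2490 Ω
Parallel: admittances add. Y = 1/(jωL) + jωC
Y = (0 − j0.000278) S
|Y| = 0.000278 S → |Z| = 1/|Y| = 3590 Ω, ∠Z = −∠Y = 90.0°
I = V/|Z| = 37/3590 = 10.3 mA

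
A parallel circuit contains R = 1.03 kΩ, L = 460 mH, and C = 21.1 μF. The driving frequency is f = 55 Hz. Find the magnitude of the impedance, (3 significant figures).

717 Ω

ω = 2πf = 345.6 rad/s
X_L = ωL = 159 Ω
X_C = 1/(ωC) = 137 Ω
Parallel: admittances add. Y = 1/R + 1/(jωL) + jωC
Y = (0.000971 + j0.00100) S
|Y| = 0.00139 S → |Z| = 1/|Y| = 717 Ω, ∠Z = −∠Y = -45.9°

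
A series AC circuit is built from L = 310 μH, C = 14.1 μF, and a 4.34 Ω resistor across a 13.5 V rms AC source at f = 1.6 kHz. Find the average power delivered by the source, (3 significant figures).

23.0 W

ω = 2πf = 10050 rad/s
X_L = ωL = 3.12 Ω
X_C = 1/(ωC) = 7.05 Ω
Net reactance X = X_L − X_C = -3.94 Ω
Z = 4.34 − j3.94 Ω
|Z| = √(4.34² + 3.94²) = 5.86 Ω
∠Z = arctan(-3.94/4.34) = -42.2°
I = V/|Z| = 2.30 A
P = VI cos φ = 13.5 × 2.30 × cos(-42.2°) = 23.0 W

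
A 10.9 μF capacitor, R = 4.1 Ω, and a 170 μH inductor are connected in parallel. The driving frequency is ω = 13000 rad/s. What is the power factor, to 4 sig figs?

X_L = ωL = 2.210 Ω
X_C = 1/(ωC) = 7.057 Ω
Parallel: admittances add. Y = 1/R + 1/(jωL) + jωC
Y = (0.2439 − j0.3108) S
|Y| = 0.3951 S → |Z| = 1/|Y| = 2.531 Ω, ∠Z = −∠Y = 51.88°
cos φ = cos(51.88°) = 0.6174

0.6174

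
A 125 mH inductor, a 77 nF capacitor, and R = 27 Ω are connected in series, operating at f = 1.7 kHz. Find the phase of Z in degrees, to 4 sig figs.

77.25°

ω = 2πf = 10680 rad/s
X_L = ωL = 1335 Ω
X_C = 1/(ωC) = 1216 Ω
Net reactance X = X_L − X_C = 119.3 Ω
Z = 27.00 + j119.3 Ω
|Z| = √(27.00² + 119.3²) = 122.3 Ω
∠Z = arctan(119.3/27.00) = 77.25°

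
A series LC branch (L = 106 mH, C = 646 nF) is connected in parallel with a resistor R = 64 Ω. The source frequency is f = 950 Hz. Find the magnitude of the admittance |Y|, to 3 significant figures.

15.9 mS

ω = 2πf = 5969 rad/s
X_L = ωL = 633 Ω
X_C = 1/(ωC) = 259 Ω
Branch 1: Z₁ = R = 64.0 Ω
Branch 2 (series LC): Z₂ = j(X_L − X_C) = j373 Ω
Parallel: Z = Z₁Z₂/(Z₁+Z₂), |Z| = 63.1 Ω, ∠Z = 9.73°
|Y| = 1/|Z| = 15.9 mS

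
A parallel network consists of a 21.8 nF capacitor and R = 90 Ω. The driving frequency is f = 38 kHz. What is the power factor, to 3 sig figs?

ω = 2πf = 238800 rad/s
X_C = 1/(ωC) = 192 Ω
Parallel: admittances add. Y = 1/R + jωC
Y = (0.0111 + j0.00520) S
|Y| = 0.0123 S → |Z| = 1/|Y| = 81.5 Ω, ∠Z = −∠Y = -25.1°
cos φ = cos(-25.1°) = 0.906

0.906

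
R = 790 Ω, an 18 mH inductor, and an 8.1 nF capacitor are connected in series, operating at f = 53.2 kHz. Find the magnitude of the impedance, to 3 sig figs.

ω = 2πf = 334300 rad/s
X_L = ωL = 6020 Ω
X_C = 1/(ωC) = 369 Ω
Net reactance X = X_L − X_C = 5650 Ω
Z = 790 + j5650 Ω
|Z| = √(790² + 5650²) = 5700 Ω

5700 Ω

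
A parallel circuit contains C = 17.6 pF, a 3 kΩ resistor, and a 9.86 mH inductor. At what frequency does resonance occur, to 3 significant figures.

ω₀ = 1/√(LC) = 1/√(0.00986 × 1.76e-11) = 2.401e+06 rad/s
f₀ = ω₀/(2π) = 382 kHz

382 kHz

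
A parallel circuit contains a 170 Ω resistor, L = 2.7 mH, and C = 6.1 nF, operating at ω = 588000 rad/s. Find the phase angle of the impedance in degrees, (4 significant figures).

-26.69°

X_L = ωL = 1588 Ω
X_C = 1/(ωC) = 278.8 Ω
Parallel: admittances add. Y = 1/R + 1/(jωL) + jωC
Y = (0.005882 + j0.002957) S
|Y| = 0.006584 S → |Z| = 1/|Y| = 151.9 Ω, ∠Z = −∠Y = -26.69°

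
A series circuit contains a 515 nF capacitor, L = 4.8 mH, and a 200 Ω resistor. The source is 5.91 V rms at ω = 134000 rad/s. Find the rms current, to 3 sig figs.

X_L = ωL = 643 Ω
X_C = 1/(ωC) = 14.5 Ω
Net reactance X = X_L − X_C = 629 Ω
Z = 200 + j629 Ω
|Z| = √(200² + 629²) = 660 Ω
I = V/|Z| = 5.91/660 = 8.96 mA

8.96 mA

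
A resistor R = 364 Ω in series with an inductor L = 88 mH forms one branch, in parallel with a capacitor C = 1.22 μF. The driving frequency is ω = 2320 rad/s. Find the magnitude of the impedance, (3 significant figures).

375 Ω

X_L = ωL = 204 Ω
X_C = 1/(ωC) = 353 Ω
Branch 1 (R+jX_L): Z₁ = 364 + j204 Ω, |Z₁| = 417 Ω
Branch 2 (−jX_C): Z₂ = −j353 Ω
Parallel: Z = Z₁Z₂/(Z₁+Z₂), |Z| = 375 Ω, ∠Z = -38.4°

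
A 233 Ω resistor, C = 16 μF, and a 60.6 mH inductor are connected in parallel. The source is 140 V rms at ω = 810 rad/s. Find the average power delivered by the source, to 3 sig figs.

84.1 W

X_L = ωL = 49.1 Ω
X_C = 1/(ωC) = 77.2 Ω
Parallel: admittances add. Y = 1/R + 1/(jωL) + jωC
Y = (0.00429 − j0.00741) S
|Y| = 0.00857 S → |Z| = 1/|Y| = 117 Ω, ∠Z = −∠Y = 59.9°
I = V/|Z| = 1.20 A
P = VI cos φ = 140 × 1.20 × cos(59.9°) = 84.1 W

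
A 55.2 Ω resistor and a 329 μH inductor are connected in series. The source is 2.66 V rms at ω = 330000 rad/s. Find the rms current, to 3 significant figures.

21.8 mA

X_L = ωL = 109 Ω
Z = 55.2 + j109 Ω
|Z| = √(55.2² + 109²) = 122 Ω
I = V/|Z| = 2.66/122 = 21.8 mA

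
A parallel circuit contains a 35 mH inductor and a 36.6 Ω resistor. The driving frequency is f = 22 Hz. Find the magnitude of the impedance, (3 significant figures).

ω = 2πf = 138.2 rad/s
X_L = ωL = 4.84 Ω
Parallel: admittances add. Y = 1/R + 1/(jωL)
Y = (0.0273 − j0.207) S
|Y| = 0.208 S → |Z| = 1/|Y| = 4.80 Ω, ∠Z = −∠Y = 82.5°

4.80 Ω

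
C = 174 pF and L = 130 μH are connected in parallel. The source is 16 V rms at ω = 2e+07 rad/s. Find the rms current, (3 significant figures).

49.5 mA

X_L = ωL = 2600 Ω
X_C = 1/(ωC) = 287 Ω
Parallel: admittances add. Y = 1/(jωL) + jωC
Y = (0 + j0.00310) S
|Y| = 0.00310 S → |Z| = 1/|Y| = 323 Ω, ∠Z = −∠Y = -90.0°
I = V/|Z| = 16/323 = 49.5 mA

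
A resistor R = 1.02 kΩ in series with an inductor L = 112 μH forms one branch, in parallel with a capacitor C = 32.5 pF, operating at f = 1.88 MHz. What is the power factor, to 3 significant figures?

0.971

ω = 2πf = 1.181e+07 rad/s
X_L = ωL = 1320 Ω
X_C = 1/(ωC) = 2600 Ω
Branch 1 (R+jX_L): Z₁ = 1020 + j1320 Ω, |Z₁| = 1670 Ω
Branch 2 (−jX_C): Z₂ = −j2600 Ω
Parallel: Z = Z₁Z₂/(Z₁+Z₂), |Z| = 2660 Ω, ∠Z = 13.9°
cos φ = cos(13.9°) = 0.971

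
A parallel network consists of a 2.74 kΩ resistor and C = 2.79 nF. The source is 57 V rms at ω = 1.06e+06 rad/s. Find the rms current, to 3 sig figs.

170 mA

X_C = 1/(ωC) = 338 Ω
Parallel: admittances add. Y = 1/R + jωC
Y = (0.000365 + j0.00296) S
|Y| = 0.00298 S → |Z| = 1/|Y| = 336 Ω, ∠Z = −∠Y = -83.0°
I = V/|Z| = 57/336 = 170 mA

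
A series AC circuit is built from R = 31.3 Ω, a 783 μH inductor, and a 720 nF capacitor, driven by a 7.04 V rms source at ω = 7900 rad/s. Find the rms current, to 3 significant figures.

40.8 mA

X_L = ωL = 6.19 Ω
X_C = 1/(ωC) = 176 Ω
Net reactance X = X_L − X_C = -170 Ω
Z = 31.3 − j170 Ω
|Z| = √(31.3² + 170²) = 172 Ω
I = V/|Z| = 7.04/172 = 40.8 mA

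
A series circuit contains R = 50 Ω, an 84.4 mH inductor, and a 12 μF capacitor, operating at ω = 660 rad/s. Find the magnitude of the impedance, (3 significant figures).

X_L = ωL = 55.7 Ω
X_C = 1/(ωC) = 126 Ω
Net reactance X = X_L − X_C = -70.6 Ω
Z = 50.0 − j70.6 Ω
|Z| = √(50.0² + 70.6²) = 86.5 Ω

86.5 Ω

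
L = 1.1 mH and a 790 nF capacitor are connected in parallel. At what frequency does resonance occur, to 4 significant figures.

5.399 kHz

ω₀ = 1/√(LC) = 1/√(0.0011 × 7.9e-07) = 33920 rad/s
f₀ = ω₀/(2π) = 5.399 kHz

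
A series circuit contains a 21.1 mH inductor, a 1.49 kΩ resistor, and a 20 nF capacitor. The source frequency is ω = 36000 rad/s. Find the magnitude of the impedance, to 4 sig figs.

1617 Ω

X_L = ωL = 759.6 Ω
X_C = 1/(ωC) = 1389 Ω
Net reactance X = X_L − X_C = -629.3 Ω
Z = 1490 − j629.3 Ω
|Z| = √(1490² + 629.3²) = 1617 Ω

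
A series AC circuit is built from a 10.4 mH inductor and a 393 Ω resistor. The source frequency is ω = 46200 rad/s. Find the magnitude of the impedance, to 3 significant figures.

X_L = ωL = 480 Ω
Z = 393 + j480 Ω
|Z| = √(393² + 480²) = 621 Ω

621 Ω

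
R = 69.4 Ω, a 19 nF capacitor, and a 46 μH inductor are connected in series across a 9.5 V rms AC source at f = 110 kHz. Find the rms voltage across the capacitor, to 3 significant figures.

ω = 2πf = 691200 rad/s
X_L = ωL = 31.8 Ω
X_C = 1/(ωC) = 76.2 Ω
Net reactance X = X_L − X_C = -44.4 Ω
Z = 69.4 − j44.4 Ω
|Z| = √(69.4² + 44.4²) = 82.4 Ω
I = V/|Z| = 115 mA
V_C = I·|Z_C| = 0.115 × 76.2 = 8.78 V

8.78 V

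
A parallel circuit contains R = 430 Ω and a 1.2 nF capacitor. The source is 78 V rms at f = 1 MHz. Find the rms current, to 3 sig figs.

ω = 2πf = 6.283e+06 rad/s
X_C = 1/(ωC) = 133 Ω
Parallel: admittances add. Y = 1/R + jωC
Y = (0.00233 + j0.00754) S
|Y| = 0.00789 S → |Z| = 1/|Y| = 127 Ω, ∠Z = −∠Y = -72.9°
I = V/|Z| = 78/127 = 615 mA

615 mA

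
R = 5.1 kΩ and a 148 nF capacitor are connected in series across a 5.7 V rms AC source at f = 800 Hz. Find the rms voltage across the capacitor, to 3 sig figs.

ω = 2πf = 5027 rad/s
X_C = 1/(ωC) = 1340 Ω
Z = 5100 − j1340 Ω
|Z| = √(5100² + 1340²) = 5270 Ω
I = V/|Z| = 1.08 mA
V_C = I·|Z_C| = 0.00108 × 1340 = 1.45 V

1.45 V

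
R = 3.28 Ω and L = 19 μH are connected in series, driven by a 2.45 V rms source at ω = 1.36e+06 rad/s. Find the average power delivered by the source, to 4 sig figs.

29.02 mW

X_L = ωL = 25.84 Ω
Z = 3.280 + j25.84 Ω
|Z| = √(3.280² + 25.84²) = 26.05 Ω
∠Z = arctan(25.84/3.280) = 82.77°
I = V/|Z| = 94.06 mA
P = VI cos φ = 2.45 × 0.09406 × cos(82.77°) = 29.02 mW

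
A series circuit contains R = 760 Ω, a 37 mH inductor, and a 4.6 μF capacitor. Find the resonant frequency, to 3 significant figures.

386 Hz

ω₀ = 1/√(LC) = 1/√(0.037 × 4.6e-06) = 2424 rad/s
f₀ = ω₀/(2π) = 386 Hz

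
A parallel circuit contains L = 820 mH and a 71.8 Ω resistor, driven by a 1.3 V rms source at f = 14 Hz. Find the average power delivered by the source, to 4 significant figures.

23.54 mW

ω = 2πf = 87.96 rad/s
X_L = ωL = 72.13 Ω
Parallel: admittances add. Y = 1/R + 1/(jωL)
Y = (0.01393 − j0.01386) S
|Y| = 0.01965 S → |Z| = 1/|Y| = 50.89 Ω, ∠Z = −∠Y = 44.87°
I = V/|Z| = 25.55 mA
P = VI cos φ = 1.3 × 0.02555 × cos(44.87°) = 23.54 mW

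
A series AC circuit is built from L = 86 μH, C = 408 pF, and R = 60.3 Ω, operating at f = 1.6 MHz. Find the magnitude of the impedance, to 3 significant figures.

624 Ω

ω = 2πf = 1.005e+07 rad/s
X_L = ωL = 865 Ω
X_C = 1/(ωC) = 244 Ω
Net reactance X = X_L − X_C = 621 Ω
Z = 60.3 + j621 Ω
|Z| = √(60.3² + 621²) = 624 Ω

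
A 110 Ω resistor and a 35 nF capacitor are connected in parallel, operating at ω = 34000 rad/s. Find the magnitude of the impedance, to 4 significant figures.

109.1 Ω

X_C = 1/(ωC) = 840.3 Ω
Parallel: admittances add. Y = 1/R + jωC
Y = (0.009091 + j0.001190) S
|Y| = 0.009168 S → |Z| = 1/|Y| = 109.1 Ω, ∠Z = −∠Y = -7.458°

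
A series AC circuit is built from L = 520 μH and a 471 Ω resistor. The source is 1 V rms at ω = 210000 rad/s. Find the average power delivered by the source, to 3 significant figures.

X_L = ωL = 109 Ω
Z = 471 + j109 Ω
|Z| = √(471² + 109²) = 483 Ω
∠Z = arctan(109/471) = 13.1°
I = V/|Z| = 2.07 mA
P = VI cos φ = 1 × 0.00207 × cos(13.1°) = 2.01 mW

2.01 mW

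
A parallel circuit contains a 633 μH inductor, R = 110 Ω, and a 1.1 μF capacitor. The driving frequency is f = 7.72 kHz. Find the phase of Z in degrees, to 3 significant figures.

-66.4°

ω = 2πf = 48510 rad/s
X_L = ωL = 30.7 Ω
X_C = 1/(ωC) = 18.7 Ω
Parallel: admittances add. Y = 1/R + 1/(jωL) + jωC
Y = (0.00909 + j0.0208) S
|Y| = 0.0227 S → |Z| = 1/|Y| = 44.1 Ω, ∠Z = −∠Y = -66.4°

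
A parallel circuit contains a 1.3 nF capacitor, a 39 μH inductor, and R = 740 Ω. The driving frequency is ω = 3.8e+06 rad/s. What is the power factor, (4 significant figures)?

0.5988

X_L = ωL = 148.2 Ω
X_C = 1/(ωC) = 202.4 Ω
Parallel: admittances add. Y = 1/R + 1/(jωL) + jωC
Y = (0.001351 − j0.001808) S
|Y| = 0.002257 S → |Z| = 1/|Y| = 443.1 Ω, ∠Z = −∠Y = 53.22°
cos φ = cos(53.22°) = 0.5988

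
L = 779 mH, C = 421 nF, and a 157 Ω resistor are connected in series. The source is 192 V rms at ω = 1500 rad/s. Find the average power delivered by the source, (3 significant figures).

X_L = ωL = 1170 Ω
X_C = 1/(ωC) = 1580 Ω
Net reactance X = X_L − X_C = -415 Ω
Z = 157 − j415 Ω
|Z| = √(157² + 415²) = 444 Ω
∠Z = arctan(-415/157) = -69.3°
I = V/|Z| = 433 mA
P = VI cos φ = 192 × 0.433 × cos(-69.3°) = 29.4 W

29.4 W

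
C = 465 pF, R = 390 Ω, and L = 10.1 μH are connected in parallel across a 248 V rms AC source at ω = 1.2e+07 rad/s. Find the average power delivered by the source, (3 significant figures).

158 W

X_L = ωL = 121 Ω
X_C = 1/(ωC) = 179 Ω
Parallel: admittances add. Y = 1/R + 1/(jωL) + jωC
Y = (0.00256 − j0.00267) S
|Y| = 0.00370 S → |Z| = 1/|Y| = 270 Ω, ∠Z = −∠Y = 46.2°
I = V/|Z| = 918 mA
P = VI cos φ = 248 × 0.918 × cos(46.2°) = 158 W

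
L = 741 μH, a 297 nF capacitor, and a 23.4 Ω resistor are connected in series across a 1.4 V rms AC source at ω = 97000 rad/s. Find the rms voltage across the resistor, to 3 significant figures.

X_L = ωL = 71.9 Ω
X_C = 1/(ωC) = 34.7 Ω
Net reactance X = X_L − X_C = 37.2 Ω
Z = 23.4 + j37.2 Ω
|Z| = √(23.4² + 37.2²) = 43.9 Ω
I = V/|Z| = 31.9 mA
V_R = I·|Z_R| = 0.0319 × 23.4 = 0.746 V

0.746 V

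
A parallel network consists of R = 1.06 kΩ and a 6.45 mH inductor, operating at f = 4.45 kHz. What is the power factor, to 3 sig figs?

ω = 2πf = 27960 rad/s
X_L = ωL = 180 Ω
Parallel: admittances add. Y = 1/R + 1/(jωL)
Y = (0.000943 − j0.00554) S
|Y| = 0.00562 S → |Z| = 1/|Y| = 178 Ω, ∠Z = −∠Y = 80.3°
cos φ = cos(80.3°) = 0.168

0.168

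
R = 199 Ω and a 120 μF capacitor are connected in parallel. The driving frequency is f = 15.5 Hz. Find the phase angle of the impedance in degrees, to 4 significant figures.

ω = 2πf = 97.39 rad/s
X_C = 1/(ωC) = 85.57 Ω
Parallel: admittances add. Y = 1/R + jωC
Y = (0.005025 + j0.01169) S
|Y| = 0.01272 S → |Z| = 1/|Y| = 78.61 Ω, ∠Z = −∠Y = -66.73°

-66.73°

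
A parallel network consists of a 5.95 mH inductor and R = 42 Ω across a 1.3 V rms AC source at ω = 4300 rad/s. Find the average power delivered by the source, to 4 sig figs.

X_L = ωL = 25.59 Ω
Parallel: admittances add. Y = 1/R + 1/(jωL)
Y = (0.02381 − j0.03909) S
|Y| = 0.04577 S → |Z| = 1/|Y| = 21.85 Ω, ∠Z = −∠Y = 58.65°
I = V/|Z| = 59.50 mA
P = VI cos φ = 1.3 × 0.05950 × cos(58.65°) = 40.24 mW

40.24 mW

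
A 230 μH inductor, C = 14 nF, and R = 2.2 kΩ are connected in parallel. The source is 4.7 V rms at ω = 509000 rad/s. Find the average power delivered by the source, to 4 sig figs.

10.04 mW

X_L = ωL = 117.1 Ω
X_C = 1/(ωC) = 140.3 Ω
Parallel: admittances add. Y = 1/R + 1/(jωL) + jωC
Y = (0.0004545 − j0.001416) S
|Y| = 0.001487 S → |Z| = 1/|Y| = 672.5 Ω, ∠Z = −∠Y = 72.20°
I = V/|Z| = 6.989 mA
P = VI cos φ = 4.7 × 0.006989 × cos(72.20°) = 10.04 mW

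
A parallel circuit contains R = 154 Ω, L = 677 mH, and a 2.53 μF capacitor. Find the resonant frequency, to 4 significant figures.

121.6 Hz

ω₀ = 1/√(LC) = 1/√(0.677 × 2.53e-06) = 764.1 rad/s
f₀ = ω₀/(2π) = 121.6 Hz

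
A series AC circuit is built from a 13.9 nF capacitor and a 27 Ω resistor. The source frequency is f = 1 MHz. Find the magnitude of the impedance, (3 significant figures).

ω = 2πf = 6.283e+06 rad/s
X_C = 1/(ωC) = 11.4 Ω
Z = 27.0 − j11.4 Ω
|Z| = √(27.0² + 11.4²) = 29.3 Ω

29.3 Ω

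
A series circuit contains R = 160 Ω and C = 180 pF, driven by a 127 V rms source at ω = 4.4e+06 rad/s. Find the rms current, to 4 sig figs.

X_C = 1/(ωC) = 1263 Ω
Z = 160.0 − j1263 Ω
|Z| = √(160.0² + 1263²) = 1273 Ω
I = V/|Z| = 127/1273 = 99.79 mA

99.79 mA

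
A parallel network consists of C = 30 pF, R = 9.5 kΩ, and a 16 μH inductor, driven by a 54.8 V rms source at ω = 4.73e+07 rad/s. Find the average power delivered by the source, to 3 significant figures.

316 mW

X_L = ωL = 757 Ω
X_C = 1/(ωC) = 705 Ω
Parallel: admittances add. Y = 1/R + 1/(jωL) + jωC
Y = (0.000105 + j9.76e-05) S
|Y| = 0.000144 S → |Z| = 1/|Y| = 6960 Ω, ∠Z = −∠Y = -42.9°
I = V/|Z| = 7.87 mA
P = VI cos φ = 54.8 × 0.00787 × cos(-42.9°) = 316 mW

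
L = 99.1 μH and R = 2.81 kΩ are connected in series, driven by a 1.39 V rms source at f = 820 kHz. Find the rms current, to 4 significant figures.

486.7 μA

ω = 2πf = 5.152e+06 rad/s
X_L = ωL = 510.6 Ω
Z = 2810 + j510.6 Ω
|Z| = √(2810² + 510.6²) = 2856 Ω
I = V/|Z| = 1.39/2856 = 486.7 μA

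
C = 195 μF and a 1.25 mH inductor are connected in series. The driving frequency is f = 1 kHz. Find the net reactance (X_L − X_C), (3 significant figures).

7.04 Ω

ω = 2πf = 6283 rad/s
X_L = ωL = 7.85 Ω
X_C = 1/(ωC) = 0.816 Ω
X = 7.85 − 0.816 = 7.04 Ω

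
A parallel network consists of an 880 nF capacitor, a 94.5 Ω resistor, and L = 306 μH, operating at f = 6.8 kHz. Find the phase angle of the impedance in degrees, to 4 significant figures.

ω = 2πf = 42730 rad/s
X_L = ωL = 13.07 Ω
X_C = 1/(ωC) = 26.60 Ω
Parallel: admittances add. Y = 1/R + 1/(jωL) + jωC
Y = (0.01058 − j0.03889) S
|Y| = 0.04030 S → |Z| = 1/|Y| = 24.81 Ω, ∠Z = −∠Y = 74.78°

74.78°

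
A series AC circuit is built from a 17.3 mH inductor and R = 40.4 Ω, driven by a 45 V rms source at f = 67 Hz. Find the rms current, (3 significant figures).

ω = 2πf = 421.0 rad/s
X_L = ωL = 7.28 Ω
Z = 40.4 + j7.28 Ω
|Z| = √(40.4² + 7.28²) = 41.1 Ω
I = V/|Z| = 45/41.1 = 1.10 A

1.10 A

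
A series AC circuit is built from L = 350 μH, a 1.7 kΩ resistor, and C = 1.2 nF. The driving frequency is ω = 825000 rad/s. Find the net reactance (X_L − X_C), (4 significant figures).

X_L = ωL = 288.8 Ω
X_C = 1/(ωC) = 1010 Ω
X = 288.8 − 1010 = -721.4 Ω

-721.4 Ω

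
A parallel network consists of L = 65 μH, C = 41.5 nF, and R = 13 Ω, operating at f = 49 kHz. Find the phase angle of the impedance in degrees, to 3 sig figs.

25.8°

ω = 2πf = 307900 rad/s
X_L = ωL = 20.0 Ω
X_C = 1/(ωC) = 78.3 Ω
Parallel: admittances add. Y = 1/R + 1/(jωL) + jωC
Y = (0.0769 − j0.0372) S
|Y| = 0.0854 S → |Z| = 1/|Y| = 11.7 Ω, ∠Z = −∠Y = 25.8°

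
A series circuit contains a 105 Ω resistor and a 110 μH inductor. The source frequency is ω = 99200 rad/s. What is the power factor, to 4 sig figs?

0.9946

X_L = ωL = 10.91 Ω
Z = 105.0 + j10.91 Ω
|Z| = √(105.0² + 10.91²) = 105.6 Ω
∠Z = arctan(10.91/105.0) = 5.933°
cos φ = cos(5.933°) = 0.9946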